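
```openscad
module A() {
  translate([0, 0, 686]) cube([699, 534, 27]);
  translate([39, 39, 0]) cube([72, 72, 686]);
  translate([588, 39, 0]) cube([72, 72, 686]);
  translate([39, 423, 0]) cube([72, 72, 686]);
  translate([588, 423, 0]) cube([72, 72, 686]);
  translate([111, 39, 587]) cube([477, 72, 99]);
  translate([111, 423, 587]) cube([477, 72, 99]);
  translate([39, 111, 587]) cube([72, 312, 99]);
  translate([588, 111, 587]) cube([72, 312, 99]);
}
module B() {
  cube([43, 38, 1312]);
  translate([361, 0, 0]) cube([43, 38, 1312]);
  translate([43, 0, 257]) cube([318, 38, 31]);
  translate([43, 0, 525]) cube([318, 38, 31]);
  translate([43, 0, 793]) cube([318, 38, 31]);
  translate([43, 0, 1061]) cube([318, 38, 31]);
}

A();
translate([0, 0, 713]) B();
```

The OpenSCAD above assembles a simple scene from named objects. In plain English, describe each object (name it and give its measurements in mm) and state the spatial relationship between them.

A is a table: top 699 mm (x) × 534 mm (y), 27 mm thick, upper face at z = 713 mm, on four 72×72 mm square legs, each inset 39 mm from the nearest pair of top edges, running from z = 0 to the bottom of the top. Four apron rails, 72 mm thick and 99 mm tall, run between adjacent legs with their top edges flush with the underside of the top and their outer faces flush with the legs' outer faces.

B is a wooden ladder with two side rails of 43×38 mm section and 1312 mm height, set 404 mm apart overall. Between them run 4 rectangular rungs (38 mm deep, 31 mm thick), front faces flush with the rails' −y face. The bottom of the first rung is 257 mm above the floor and each subsequent rung is 268 mm higher than the one below.

The ladder is on top of the table.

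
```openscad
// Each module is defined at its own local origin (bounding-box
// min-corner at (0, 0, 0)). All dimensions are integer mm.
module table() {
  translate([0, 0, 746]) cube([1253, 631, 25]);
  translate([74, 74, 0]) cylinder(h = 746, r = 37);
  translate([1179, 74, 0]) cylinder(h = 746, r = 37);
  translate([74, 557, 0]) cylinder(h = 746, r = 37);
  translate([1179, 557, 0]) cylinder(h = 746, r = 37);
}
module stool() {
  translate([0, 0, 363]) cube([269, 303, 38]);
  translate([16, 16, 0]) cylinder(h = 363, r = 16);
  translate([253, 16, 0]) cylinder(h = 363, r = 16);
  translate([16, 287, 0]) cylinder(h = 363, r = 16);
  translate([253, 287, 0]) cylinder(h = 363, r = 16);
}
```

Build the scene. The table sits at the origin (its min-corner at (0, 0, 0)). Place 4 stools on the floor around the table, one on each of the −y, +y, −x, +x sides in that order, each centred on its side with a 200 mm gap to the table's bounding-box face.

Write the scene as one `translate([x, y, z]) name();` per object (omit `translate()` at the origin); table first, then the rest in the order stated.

table();
translate([492, -503, 0]) stool();
translate([492, 831, 0]) stool();
translate([-469, 164, 0]) stool();
translate([1453, 164, 0]) stool();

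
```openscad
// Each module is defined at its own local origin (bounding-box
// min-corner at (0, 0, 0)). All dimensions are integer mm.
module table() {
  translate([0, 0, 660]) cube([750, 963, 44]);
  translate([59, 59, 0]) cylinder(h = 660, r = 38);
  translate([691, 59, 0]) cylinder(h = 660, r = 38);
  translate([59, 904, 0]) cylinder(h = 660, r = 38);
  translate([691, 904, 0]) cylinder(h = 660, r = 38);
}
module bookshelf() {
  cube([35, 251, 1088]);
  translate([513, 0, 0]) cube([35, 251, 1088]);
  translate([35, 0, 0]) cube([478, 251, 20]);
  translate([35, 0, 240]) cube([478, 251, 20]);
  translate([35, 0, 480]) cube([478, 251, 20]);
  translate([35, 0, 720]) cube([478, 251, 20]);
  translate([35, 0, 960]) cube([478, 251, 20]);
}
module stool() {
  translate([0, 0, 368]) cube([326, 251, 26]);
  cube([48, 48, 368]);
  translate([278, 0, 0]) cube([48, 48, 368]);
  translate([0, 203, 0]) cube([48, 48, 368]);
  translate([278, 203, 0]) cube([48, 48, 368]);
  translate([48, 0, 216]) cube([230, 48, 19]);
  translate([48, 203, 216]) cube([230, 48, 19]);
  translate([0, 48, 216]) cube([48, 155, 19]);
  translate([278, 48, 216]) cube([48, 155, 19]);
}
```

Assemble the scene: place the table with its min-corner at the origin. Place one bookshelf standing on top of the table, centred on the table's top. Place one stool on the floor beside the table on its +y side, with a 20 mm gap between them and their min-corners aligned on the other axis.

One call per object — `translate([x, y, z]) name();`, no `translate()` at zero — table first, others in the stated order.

table();
translate([101, 356, 704]) bookshelf();
translate([0, 983, 0]) stool();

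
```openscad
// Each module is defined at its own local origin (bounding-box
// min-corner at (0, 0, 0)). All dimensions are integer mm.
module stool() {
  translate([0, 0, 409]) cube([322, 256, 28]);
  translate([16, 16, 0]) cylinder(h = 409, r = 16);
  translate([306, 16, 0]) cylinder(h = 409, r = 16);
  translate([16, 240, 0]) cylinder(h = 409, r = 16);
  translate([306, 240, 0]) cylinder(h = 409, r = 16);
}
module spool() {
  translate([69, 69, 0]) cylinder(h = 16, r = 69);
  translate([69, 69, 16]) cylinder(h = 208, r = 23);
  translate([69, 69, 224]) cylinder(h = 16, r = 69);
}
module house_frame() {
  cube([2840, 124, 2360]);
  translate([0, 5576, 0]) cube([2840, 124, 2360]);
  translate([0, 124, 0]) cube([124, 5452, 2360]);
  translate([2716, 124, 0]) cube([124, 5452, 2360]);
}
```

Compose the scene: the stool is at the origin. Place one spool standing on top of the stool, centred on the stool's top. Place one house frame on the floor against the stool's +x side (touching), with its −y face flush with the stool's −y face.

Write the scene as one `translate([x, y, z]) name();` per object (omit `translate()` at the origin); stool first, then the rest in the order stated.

stool();
translate([92, 59, 437]) spool();
translate([322, 0, 0]) house_frame();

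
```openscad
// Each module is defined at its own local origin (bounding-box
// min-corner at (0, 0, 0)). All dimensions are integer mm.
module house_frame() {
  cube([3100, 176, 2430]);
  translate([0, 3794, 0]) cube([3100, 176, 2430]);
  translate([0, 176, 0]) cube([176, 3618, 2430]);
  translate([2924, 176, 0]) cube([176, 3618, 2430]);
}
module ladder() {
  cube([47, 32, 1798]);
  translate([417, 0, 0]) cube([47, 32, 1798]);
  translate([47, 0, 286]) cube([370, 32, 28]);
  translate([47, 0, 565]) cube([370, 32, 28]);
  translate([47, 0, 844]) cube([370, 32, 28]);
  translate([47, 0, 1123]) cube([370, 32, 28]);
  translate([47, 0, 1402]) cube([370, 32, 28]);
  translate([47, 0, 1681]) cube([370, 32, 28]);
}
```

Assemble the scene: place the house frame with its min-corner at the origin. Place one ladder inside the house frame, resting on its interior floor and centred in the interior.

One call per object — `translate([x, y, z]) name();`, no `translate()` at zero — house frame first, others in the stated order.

house_frame();
translate([1318, 1969, 0]) ladder();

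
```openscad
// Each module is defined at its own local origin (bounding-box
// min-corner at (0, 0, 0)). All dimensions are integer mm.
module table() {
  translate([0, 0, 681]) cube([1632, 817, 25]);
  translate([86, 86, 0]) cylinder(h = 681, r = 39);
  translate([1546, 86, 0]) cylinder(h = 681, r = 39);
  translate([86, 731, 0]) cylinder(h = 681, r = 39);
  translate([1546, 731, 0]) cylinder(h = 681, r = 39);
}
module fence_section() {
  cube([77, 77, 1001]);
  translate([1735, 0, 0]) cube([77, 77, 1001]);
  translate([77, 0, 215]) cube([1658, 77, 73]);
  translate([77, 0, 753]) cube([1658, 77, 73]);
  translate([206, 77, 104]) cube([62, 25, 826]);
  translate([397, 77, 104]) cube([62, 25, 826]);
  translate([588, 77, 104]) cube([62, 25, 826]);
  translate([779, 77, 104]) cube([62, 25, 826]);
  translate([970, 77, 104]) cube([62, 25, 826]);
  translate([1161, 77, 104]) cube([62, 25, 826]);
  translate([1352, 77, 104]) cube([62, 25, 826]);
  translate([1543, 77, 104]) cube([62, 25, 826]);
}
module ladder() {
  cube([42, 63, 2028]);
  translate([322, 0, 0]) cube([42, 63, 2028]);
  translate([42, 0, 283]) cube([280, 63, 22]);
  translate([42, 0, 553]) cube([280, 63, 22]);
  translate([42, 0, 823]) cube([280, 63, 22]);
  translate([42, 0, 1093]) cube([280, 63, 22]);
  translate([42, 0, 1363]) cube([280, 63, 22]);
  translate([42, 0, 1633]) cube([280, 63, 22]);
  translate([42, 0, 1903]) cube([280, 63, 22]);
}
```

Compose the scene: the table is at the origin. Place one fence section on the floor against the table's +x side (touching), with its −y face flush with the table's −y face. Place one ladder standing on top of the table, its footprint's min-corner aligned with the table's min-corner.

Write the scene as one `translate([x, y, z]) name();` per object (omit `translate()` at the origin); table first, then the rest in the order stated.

table();
translate([1632, 0, 0]) fence_section();
translate([0, 0, 706]) ladder();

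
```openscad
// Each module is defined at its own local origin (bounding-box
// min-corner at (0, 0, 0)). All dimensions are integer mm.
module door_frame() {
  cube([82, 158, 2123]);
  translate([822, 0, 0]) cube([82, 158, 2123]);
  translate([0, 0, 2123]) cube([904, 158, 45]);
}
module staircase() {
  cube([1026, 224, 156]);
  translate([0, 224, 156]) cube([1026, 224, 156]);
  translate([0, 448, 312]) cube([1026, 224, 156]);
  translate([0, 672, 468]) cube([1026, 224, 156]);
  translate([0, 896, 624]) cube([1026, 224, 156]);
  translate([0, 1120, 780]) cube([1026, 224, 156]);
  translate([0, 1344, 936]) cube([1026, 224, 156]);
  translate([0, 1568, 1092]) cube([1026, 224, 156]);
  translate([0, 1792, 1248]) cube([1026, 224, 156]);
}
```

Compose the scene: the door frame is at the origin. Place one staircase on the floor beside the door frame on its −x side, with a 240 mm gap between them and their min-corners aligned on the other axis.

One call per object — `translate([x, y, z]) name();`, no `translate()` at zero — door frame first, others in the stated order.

door_frame();
translate([-1266, 0, 0]) staircase();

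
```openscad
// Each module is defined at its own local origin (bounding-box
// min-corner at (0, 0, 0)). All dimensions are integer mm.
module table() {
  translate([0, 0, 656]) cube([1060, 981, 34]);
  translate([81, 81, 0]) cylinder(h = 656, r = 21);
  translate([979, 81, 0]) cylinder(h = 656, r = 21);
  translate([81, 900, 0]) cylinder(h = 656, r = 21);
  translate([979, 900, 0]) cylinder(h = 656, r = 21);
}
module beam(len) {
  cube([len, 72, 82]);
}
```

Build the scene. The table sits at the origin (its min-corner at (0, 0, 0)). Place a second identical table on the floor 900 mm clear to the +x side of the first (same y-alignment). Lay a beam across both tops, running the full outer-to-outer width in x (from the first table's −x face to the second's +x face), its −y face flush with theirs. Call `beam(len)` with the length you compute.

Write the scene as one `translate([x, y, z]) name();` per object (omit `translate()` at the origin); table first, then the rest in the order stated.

table();
translate([1960, 0, 0]) table();
translate([0, 0, 690]) beam(3020);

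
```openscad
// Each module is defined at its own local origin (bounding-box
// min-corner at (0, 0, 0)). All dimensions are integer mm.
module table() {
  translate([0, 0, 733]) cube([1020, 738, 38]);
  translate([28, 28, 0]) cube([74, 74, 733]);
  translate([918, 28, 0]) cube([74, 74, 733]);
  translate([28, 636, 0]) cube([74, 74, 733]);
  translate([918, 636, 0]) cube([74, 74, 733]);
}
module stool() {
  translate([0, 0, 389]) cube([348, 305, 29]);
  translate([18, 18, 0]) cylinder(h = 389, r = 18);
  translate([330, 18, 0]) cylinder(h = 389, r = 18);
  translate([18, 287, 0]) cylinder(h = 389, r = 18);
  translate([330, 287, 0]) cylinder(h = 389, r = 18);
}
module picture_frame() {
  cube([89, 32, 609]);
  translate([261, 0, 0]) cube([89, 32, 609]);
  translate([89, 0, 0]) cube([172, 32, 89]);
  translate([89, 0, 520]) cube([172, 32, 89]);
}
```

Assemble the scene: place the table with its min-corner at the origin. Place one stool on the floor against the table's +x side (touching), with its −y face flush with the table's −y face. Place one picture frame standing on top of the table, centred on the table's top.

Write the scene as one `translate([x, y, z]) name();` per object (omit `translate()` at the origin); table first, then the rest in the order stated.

table();
translate([1020, 0, 0]) stool();
translate([335, 353, 771]) picture_frame();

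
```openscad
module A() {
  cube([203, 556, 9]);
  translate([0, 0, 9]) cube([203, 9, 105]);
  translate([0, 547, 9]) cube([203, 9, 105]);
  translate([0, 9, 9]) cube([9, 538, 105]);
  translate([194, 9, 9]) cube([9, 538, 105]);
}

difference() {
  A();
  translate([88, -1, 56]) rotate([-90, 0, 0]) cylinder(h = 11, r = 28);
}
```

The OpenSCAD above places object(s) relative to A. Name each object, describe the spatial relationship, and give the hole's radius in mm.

The subtracted cylinder has r = 28 mm.

A is an open box. The open box has a circular hole through its front wall. The hole's radius is 28 mm.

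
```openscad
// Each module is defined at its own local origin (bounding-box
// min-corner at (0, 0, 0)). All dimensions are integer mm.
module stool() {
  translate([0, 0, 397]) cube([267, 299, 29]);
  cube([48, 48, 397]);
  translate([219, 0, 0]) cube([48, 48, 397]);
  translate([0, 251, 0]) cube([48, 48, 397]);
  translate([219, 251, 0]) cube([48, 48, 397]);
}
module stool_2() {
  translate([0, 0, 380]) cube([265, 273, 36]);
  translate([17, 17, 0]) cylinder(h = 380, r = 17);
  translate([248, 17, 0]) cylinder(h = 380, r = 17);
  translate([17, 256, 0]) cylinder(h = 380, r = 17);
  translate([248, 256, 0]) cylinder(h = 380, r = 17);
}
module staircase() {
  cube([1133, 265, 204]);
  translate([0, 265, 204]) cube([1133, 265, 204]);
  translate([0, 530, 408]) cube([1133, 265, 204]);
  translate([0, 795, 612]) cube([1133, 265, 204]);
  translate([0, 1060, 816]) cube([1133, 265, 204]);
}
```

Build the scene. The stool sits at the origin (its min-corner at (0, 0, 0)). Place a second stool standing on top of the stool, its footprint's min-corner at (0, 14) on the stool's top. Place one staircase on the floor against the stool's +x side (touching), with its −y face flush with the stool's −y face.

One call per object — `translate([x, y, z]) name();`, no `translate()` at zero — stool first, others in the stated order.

stool();
translate([0, 14, 426]) stool_2();
translate([267, 0, 0]) staircase();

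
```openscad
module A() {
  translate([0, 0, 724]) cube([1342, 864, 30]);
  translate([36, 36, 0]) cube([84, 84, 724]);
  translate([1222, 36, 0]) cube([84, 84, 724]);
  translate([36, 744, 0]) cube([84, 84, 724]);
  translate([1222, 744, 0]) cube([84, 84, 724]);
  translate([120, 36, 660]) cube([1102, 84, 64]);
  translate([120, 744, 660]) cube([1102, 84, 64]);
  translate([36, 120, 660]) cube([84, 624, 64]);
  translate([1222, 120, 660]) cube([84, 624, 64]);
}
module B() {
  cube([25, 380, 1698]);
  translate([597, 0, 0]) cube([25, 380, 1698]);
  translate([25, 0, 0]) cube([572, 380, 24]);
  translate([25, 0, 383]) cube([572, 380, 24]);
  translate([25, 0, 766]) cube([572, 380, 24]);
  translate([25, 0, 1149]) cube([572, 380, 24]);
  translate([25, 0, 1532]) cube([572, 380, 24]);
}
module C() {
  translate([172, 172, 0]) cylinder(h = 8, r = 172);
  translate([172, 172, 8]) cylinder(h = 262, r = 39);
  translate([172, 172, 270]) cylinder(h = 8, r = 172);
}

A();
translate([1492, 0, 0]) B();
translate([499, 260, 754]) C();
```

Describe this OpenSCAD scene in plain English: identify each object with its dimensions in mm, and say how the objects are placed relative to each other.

A is a table: top 1342 mm (x) × 864 mm (y), 30 mm thick, upper face at z = 754 mm, on four 84×84 mm square legs, each inset 36 mm from the nearest pair of top edges, running from z = 0 to the bottom of the top. Four apron rails, 84 mm thick and 64 mm tall, run between adjacent legs with their top edges flush with the underside of the top and their outer faces flush with the legs' outer faces.

B is a bookshelf 622 mm wide overall, 380 mm deep and 1698 mm tall. The two sides are 25 mm thick vertical panels. 5 horizontal shelves of 24 mm thickness span between the inner faces of the sides; the lowest shelf sits on the floor and shelves are stacked with a clear vertical gap of 359 mm between each pair.

C is a spool: two coaxial disc flanges of radius 172 mm and thickness 8 mm, joined by a core cylinder of radius 39 mm and height 262 mm. The lower flange rests on z = 0 and the three cylinders share a vertical axis.

The bookshelf is on the floor beside the table on its +x side. The spool is on top of the table, centred.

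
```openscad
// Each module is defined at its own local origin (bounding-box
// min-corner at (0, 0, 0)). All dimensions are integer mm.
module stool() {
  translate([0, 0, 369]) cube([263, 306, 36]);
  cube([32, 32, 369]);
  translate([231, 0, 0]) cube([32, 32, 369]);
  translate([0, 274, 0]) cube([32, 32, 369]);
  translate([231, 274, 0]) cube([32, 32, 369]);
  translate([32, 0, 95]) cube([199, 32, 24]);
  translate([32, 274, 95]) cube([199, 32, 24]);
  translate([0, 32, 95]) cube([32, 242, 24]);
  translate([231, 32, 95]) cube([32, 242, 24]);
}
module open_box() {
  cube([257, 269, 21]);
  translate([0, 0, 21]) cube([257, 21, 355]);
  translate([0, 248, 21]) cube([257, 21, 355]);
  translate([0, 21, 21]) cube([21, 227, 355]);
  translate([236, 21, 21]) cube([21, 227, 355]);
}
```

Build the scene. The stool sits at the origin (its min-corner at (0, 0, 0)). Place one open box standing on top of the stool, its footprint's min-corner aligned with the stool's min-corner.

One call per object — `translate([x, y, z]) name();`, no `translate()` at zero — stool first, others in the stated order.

stool();
translate([0, 0, 405]) open_box();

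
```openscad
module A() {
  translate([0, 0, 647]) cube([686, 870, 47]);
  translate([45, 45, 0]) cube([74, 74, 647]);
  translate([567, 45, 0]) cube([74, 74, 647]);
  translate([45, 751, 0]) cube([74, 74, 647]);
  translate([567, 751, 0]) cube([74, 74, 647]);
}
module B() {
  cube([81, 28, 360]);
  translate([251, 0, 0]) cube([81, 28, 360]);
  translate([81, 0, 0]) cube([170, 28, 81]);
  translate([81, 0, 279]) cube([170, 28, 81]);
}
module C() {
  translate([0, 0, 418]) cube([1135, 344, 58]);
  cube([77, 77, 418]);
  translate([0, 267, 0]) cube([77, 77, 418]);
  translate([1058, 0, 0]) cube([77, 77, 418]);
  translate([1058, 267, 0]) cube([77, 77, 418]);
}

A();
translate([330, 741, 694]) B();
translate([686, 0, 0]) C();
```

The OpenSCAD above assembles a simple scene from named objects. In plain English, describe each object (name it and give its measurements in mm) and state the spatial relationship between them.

A is a table with a 686×870 mm rectangular top, 47 mm thick, top surface at z = 694 mm, supported by four 74×74 mm square legs, each inset 45 mm from the nearest pair of top edges, running from the floor.

B is a rectangular picture frame lying in the x–z plane (depth along y). The opening is 170 mm wide (x) by 198 mm tall (z), surrounded by a border 81 mm wide on all four sides. The frame is 28 mm deep and is made of two full-height vertical stiles with two horizontal rails fitted between them.

C is a long wooden bench with a 1135 mm (x) × 344 mm (y) seat, 58 mm thick, its top surface 476 mm above the floor. Four 77 mm square legs at the seat corners, flush with the edges, run from z = 0 to the seat underside.

The picture frame is on top of the table. The bench is against the table's +x side, with their −y faces flush.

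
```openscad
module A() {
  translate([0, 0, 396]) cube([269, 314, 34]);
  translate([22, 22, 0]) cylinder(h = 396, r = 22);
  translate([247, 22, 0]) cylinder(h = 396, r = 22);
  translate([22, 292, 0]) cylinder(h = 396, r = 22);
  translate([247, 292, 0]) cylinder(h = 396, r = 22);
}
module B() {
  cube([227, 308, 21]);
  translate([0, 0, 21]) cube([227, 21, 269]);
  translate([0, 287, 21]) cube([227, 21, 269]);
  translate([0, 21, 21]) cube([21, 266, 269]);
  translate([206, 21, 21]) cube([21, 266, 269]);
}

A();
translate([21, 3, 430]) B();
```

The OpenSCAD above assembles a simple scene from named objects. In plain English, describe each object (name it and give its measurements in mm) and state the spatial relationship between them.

A is a four-legged stool. The seat is a 269×314×34 mm slab whose top surface is at z = 430 mm; four round legs, each 44 mm in diameter, run from the floor (z = 0) to the underside of the seat, each leg's axis is inset half a diameter from the nearest pair of seat edges (so the leg's bounding box is flush with the corner).

B is an open storage box with external size 227×308×290 mm and wall thickness 21 mm (the base is also 21 mm thick). The base covers the whole footprint; the four walls stand on the base, with the y-facing walls full-width and the x-facing walls fitting between their inner faces.

The open box is on top of the stool, centred.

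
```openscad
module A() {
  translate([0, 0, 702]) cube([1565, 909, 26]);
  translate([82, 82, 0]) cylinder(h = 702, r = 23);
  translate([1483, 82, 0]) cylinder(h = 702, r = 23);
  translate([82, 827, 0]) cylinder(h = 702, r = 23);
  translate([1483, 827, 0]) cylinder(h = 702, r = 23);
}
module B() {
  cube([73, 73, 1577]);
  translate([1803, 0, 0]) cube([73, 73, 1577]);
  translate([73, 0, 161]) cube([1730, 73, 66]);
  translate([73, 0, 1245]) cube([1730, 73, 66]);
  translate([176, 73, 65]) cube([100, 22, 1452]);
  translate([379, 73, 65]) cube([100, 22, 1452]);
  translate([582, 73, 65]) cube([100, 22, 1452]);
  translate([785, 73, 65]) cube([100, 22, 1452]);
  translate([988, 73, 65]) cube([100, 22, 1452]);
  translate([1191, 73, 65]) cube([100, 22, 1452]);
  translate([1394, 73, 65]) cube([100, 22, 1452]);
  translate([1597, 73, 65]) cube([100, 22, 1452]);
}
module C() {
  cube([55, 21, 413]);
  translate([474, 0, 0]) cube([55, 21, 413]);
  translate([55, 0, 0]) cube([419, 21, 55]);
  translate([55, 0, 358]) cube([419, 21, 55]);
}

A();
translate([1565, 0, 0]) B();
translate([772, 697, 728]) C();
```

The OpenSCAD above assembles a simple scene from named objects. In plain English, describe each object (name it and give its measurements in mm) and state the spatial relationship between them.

A is a table with a 1565×909 mm rectangular top, 26 mm thick, top surface at z = 728 mm, supported by four round legs of 46 mm diameter, each leg's bounding box inset 59 mm from the nearest pair of top edges, running from the floor.

B is a fence section. Two 73×73 mm posts, 1577 mm tall, stand on the floor with a clear span of 1730 mm between their inner faces. Two horizontal rails of 73×66 mm section span the gap between the posts with their undersides at z = 161 mm and z = 1245 mm, flush with the posts' −y face. 8 pickets, each 100 mm wide, 22 mm thick and 1452 mm tall, are fixed to the +y face of the rails with their bottoms at z = 65 mm, evenly spaced across the span with equal gaps (rounded down to the nearest mm) at the −x end and between each pair — any rounding remainder accumulates at the +x end.

C is a picture frame with a 419×303 mm rectangular opening (x by z) and a uniform 55 mm border on every side. Frame depth is 21 mm along y. It is built from two vertical stiles running the full outside height and two horizontal rails spanning the gap between the stiles.

The fence section is against the table's +x side, with their −y faces flush. The picture frame is on top of the table.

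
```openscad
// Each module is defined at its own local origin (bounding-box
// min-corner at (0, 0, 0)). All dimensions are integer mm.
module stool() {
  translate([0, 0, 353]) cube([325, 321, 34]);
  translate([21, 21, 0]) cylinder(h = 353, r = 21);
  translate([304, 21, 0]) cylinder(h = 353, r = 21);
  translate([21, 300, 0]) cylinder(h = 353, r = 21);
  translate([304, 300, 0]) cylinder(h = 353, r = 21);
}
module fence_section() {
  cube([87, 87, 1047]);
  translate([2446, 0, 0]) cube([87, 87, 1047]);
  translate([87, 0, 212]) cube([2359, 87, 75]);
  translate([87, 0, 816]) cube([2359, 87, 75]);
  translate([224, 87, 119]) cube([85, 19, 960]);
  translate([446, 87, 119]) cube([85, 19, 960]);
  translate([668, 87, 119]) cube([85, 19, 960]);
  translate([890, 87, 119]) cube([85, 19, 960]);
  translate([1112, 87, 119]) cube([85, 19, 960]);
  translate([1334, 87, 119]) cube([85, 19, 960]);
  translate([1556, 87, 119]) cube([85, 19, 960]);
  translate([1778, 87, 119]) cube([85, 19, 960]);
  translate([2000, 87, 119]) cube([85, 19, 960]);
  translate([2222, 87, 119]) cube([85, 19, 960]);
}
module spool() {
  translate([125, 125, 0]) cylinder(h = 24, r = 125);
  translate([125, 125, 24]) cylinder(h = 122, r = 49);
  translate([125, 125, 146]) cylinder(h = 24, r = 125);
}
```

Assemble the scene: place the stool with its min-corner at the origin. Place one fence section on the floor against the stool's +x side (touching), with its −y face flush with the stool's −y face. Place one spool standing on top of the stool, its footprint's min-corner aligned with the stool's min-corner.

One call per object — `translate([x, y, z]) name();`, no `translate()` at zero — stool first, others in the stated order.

stool();
translate([325, 0, 0]) fence_section();
translate([0, 0, 387]) spool();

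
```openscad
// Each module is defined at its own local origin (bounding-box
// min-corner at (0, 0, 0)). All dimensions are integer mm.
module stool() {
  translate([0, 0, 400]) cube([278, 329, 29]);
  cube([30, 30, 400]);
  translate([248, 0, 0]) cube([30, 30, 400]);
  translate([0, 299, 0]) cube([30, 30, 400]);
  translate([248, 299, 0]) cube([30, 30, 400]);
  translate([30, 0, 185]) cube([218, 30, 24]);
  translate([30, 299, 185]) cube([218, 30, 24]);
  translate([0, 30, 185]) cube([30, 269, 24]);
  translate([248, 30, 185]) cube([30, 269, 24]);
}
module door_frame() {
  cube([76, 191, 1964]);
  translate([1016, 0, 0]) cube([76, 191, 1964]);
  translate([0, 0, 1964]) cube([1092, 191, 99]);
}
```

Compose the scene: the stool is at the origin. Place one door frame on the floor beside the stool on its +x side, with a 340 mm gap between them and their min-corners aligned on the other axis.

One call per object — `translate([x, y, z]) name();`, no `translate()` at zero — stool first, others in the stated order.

stool();
translate([618, 0, 0]) door_frame();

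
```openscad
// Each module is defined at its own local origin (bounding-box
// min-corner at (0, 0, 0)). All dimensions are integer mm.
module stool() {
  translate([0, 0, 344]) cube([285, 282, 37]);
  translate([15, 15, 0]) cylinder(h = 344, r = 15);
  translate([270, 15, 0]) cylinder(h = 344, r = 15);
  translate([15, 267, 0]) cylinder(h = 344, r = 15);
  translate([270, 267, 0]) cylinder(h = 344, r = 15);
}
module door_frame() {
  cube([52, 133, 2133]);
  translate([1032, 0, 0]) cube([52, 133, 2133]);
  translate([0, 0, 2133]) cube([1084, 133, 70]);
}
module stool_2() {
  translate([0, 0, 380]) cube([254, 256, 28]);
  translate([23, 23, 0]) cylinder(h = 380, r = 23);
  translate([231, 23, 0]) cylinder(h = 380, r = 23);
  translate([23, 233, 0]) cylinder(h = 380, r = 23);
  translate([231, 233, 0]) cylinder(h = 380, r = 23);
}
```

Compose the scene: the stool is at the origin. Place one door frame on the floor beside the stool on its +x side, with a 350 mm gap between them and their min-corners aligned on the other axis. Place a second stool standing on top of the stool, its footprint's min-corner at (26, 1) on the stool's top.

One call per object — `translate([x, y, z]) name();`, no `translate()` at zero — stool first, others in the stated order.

stool();
translate([635, 0, 0]) door_frame();
translate([26, 1, 381]) stool_2();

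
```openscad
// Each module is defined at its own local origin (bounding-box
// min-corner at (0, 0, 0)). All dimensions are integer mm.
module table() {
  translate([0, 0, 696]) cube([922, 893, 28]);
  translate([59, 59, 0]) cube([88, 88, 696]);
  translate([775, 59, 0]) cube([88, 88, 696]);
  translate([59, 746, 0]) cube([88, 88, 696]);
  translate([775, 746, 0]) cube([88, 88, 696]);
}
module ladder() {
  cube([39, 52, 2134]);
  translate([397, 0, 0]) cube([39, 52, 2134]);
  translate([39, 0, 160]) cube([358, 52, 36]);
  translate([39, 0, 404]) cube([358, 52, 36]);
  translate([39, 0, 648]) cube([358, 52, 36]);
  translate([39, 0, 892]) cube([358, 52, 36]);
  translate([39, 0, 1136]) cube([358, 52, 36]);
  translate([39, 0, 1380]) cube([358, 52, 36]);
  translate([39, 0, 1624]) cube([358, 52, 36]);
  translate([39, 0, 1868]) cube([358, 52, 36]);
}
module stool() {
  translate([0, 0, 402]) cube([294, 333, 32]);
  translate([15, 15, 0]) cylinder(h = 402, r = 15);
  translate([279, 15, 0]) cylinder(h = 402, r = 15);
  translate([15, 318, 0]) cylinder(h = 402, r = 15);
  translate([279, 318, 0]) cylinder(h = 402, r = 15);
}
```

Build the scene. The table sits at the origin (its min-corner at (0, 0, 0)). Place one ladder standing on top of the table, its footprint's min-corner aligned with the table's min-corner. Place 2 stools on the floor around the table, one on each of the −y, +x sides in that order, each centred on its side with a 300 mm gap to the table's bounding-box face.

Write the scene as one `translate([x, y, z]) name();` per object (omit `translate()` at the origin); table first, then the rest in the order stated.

table();
translate([0, 0, 724]) ladder();
translate([314, -633, 0]) stool();
translate([1222, 280, 0]) stool();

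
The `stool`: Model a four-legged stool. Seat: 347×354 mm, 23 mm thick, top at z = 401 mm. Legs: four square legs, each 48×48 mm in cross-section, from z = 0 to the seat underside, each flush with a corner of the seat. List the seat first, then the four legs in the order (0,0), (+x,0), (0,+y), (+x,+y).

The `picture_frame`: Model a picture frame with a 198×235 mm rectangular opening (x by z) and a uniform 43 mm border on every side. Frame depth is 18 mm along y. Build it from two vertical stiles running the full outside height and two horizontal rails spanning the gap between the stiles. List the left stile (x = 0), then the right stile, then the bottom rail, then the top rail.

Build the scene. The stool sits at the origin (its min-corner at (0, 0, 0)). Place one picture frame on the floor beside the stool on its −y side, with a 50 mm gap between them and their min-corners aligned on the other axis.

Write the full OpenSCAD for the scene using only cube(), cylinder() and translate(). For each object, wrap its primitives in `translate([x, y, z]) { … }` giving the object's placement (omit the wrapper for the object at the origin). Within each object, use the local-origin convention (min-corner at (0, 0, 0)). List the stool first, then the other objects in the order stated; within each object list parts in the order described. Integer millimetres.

translate([0, 0, 378]) cube([347, 354, 23]);
cube([48, 48, 378]);
translate([299, 0, 0]) cube([48, 48, 378]);
translate([0, 306, 0]) cube([48, 48, 378]);
translate([299, 306, 0]) cube([48, 48, 378]);
translate([0, -68, 0]) {
  cube([43, 18, 321]);
  translate([241, 0, 0]) cube([43, 18, 321]);
  translate([43, 0, 0]) cube([198, 18, 43]);
  translate([43, 0, 278]) cube([198, 18, 43]);
}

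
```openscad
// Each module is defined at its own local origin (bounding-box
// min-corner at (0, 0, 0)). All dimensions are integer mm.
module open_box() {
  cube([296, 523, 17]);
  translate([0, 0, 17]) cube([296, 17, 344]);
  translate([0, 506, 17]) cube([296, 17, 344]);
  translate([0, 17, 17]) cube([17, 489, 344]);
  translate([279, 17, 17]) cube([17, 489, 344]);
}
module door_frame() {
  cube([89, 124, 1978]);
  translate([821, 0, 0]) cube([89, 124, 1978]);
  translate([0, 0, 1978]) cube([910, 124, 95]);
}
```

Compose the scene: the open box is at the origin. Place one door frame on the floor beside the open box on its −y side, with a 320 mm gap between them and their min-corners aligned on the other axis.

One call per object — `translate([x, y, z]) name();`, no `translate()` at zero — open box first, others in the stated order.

open_box();
translate([0, -444, 0]) door_frame();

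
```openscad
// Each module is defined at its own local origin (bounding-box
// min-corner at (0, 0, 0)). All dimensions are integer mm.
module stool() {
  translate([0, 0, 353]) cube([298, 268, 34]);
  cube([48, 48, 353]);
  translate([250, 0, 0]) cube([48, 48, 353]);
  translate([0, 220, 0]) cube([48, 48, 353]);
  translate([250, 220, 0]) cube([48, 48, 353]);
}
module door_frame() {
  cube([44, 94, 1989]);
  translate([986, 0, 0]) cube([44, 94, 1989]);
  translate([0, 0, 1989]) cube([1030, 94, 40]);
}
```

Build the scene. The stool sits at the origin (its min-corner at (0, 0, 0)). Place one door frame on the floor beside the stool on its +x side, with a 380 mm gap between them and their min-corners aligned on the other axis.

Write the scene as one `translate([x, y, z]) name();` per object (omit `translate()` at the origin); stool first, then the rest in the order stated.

stool();
translate([678, 0, 0]) door_frame();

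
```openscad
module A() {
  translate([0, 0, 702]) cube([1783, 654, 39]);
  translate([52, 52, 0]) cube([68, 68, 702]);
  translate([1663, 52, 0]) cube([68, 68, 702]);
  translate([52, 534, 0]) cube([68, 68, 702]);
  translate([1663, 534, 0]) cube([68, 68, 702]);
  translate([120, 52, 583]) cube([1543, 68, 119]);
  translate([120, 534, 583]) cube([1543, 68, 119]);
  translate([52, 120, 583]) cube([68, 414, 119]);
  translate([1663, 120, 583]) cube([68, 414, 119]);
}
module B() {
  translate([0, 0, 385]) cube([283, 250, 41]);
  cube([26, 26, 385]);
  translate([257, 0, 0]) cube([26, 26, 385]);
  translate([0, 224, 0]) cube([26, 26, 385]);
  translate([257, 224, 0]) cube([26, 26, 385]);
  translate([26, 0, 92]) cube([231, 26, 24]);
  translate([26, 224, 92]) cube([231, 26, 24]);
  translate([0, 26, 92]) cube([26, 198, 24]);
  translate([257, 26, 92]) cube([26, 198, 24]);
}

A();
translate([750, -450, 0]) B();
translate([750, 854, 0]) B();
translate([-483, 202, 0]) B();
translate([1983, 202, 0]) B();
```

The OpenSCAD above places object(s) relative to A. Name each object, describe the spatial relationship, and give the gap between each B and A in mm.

Each stool's nearest face is 200 mm from the table's bounding box.

A is a table. B is a stool. Four stools sit around the table at the −y, +y, −x, +x sides. The gap between each stool and the table is 200 mm.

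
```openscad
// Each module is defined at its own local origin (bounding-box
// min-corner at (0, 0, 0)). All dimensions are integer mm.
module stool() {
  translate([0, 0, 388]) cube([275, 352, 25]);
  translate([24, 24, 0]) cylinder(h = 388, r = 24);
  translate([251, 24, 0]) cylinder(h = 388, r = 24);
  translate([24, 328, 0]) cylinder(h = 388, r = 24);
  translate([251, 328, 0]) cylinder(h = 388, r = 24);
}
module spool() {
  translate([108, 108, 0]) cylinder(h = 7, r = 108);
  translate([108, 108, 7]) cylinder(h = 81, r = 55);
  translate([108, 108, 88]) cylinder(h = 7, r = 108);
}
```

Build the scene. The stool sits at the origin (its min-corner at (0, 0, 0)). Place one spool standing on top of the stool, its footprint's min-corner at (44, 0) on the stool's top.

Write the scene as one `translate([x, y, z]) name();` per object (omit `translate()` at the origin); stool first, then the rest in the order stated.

stool();
translate([44, 0, 413]) spool();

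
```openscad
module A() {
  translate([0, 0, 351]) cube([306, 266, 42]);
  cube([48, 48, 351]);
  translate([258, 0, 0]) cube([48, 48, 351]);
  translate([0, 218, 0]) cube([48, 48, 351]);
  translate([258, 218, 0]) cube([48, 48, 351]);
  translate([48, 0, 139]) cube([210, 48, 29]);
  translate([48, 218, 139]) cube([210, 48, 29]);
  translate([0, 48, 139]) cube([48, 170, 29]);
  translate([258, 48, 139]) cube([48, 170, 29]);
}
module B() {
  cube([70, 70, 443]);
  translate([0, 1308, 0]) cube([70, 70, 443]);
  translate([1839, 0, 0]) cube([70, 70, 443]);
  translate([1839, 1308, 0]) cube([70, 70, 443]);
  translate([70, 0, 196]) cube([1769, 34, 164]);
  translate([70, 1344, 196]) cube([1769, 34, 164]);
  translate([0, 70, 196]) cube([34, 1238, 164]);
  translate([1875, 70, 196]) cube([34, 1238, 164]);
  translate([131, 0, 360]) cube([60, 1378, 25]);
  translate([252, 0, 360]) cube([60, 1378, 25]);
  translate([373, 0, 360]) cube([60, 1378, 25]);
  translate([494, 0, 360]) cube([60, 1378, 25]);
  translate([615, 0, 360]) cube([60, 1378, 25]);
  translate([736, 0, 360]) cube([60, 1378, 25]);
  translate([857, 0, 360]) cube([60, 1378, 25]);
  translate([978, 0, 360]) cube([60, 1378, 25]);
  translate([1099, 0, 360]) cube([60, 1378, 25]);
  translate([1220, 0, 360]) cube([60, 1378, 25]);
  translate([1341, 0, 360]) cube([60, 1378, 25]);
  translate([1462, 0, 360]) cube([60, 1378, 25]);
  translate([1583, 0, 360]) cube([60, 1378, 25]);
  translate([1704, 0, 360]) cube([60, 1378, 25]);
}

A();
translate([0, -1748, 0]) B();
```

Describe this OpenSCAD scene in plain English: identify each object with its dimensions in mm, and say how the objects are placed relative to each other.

A is a simple wooden stool: a rectangular seat 306 mm (x) by 266 mm (y), 42 mm thick, top face at z = 393 mm, on four square legs, each 48×48 mm in cross-section. The legs rest on z = 0, each flush with a corner of the seat. Four stretchers, 48 mm wide and 29 mm tall, connect adjacent legs with their undersides at z = 139 mm, each running between the inner faces of the legs it joins and aligned with the legs' outer faces on the other axis.

B is a bed frame 1909 mm long (x) by 1378 mm wide (y). Four 70×70 mm corner posts, 443 mm tall, at the corners of the footprint. Four rails of 34 mm thickness and 164 mm height run between adjacent posts with their undersides at z = 196 mm, their outer faces flush with the outside of the frame (the two x-running rails run between the posts' inner faces; the two y-running rails run between the posts' inner faces). 14 slats, each 60 mm wide (x) and 25 mm thick, lie across the top of the two x-running rails, running the full 1378 mm width of the frame in y; the slats are evenly spaced along x between the inner faces of the end posts with equal gaps (rounded down to the nearest mm) at the −x end and between each pair — any rounding remainder accumulates at the +x end.

The bed frame is on the floor beside the stool on its −y side.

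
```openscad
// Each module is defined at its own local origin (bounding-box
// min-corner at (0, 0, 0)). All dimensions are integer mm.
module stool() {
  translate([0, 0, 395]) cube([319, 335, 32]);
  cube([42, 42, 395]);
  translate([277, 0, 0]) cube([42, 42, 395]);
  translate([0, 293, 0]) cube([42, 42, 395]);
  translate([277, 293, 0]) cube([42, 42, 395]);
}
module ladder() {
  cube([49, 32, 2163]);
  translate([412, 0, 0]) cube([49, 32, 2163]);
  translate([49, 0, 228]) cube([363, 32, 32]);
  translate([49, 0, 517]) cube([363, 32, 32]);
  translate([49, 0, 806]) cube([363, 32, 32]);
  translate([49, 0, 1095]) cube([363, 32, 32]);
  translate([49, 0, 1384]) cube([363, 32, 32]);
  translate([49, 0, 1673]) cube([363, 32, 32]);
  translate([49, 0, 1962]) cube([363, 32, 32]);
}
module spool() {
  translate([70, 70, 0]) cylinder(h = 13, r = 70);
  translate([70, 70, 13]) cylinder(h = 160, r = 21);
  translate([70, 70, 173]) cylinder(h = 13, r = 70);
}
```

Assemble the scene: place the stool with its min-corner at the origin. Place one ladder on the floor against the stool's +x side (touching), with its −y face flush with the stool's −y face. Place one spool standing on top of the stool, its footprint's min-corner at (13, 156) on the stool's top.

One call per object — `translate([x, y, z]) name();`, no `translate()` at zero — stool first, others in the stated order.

stool();
translate([319, 0, 0]) ladder();
translate([13, 156, 427]) spool();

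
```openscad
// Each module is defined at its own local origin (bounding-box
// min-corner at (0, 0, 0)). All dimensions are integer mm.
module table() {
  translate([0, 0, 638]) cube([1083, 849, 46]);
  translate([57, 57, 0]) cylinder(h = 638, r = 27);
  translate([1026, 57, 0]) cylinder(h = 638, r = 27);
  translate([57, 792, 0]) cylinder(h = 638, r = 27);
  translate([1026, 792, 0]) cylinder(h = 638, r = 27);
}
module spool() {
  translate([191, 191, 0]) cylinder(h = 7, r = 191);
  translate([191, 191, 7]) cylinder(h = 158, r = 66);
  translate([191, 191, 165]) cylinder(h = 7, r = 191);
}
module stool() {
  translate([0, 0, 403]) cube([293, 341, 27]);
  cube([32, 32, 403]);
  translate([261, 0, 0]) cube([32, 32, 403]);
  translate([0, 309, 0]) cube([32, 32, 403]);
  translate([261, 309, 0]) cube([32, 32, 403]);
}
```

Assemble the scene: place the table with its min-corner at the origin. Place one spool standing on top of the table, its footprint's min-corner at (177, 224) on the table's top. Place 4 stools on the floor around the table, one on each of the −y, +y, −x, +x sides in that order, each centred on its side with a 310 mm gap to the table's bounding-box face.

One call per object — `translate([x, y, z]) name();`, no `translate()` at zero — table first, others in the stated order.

table();
translate([177, 224, 684]) spool();
translate([395, -651, 0]) stool();
translate([395, 1159, 0]) stool();
translate([-603, 254, 0]) stool();
translate([1393, 254, 0]) stool();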